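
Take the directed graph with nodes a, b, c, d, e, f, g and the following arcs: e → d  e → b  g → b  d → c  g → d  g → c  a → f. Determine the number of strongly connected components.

{g} is an SCC by itself.
{c} is an SCC by itself.
{e} is an SCC by itself.
{f} is an SCC by itself.
{a} is an SCC by itself.
(and 2 more singleton SCCs)
That gives 7 strongly connected components.

7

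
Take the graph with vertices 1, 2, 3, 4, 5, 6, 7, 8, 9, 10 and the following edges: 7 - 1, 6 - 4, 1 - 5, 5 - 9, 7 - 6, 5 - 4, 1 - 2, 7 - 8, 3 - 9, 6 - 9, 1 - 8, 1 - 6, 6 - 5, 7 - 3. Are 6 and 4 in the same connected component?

Yes

From 6 we can reach 1, 2, 3, 4, 5, 6, 7, 8, 9, which includes 4.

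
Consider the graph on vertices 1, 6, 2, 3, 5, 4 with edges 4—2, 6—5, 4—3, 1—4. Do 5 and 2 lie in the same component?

No

The component containing 5 is {5, 6}, and 2 is not in it.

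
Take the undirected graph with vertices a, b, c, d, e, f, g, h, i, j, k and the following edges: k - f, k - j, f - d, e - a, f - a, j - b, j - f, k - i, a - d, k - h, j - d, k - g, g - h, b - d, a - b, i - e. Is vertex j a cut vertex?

No

Deleting j leaves 2 components (was 2), so j is not a cut vertex.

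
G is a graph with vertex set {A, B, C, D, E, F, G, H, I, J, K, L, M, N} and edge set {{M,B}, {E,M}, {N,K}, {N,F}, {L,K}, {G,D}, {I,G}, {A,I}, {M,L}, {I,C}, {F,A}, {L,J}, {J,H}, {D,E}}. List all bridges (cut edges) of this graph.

B-M, C-I, H-J, J-L

The edges on the cycle N-F-A-I-G-D-E-M-L-K-N are not bridges since each lies on that cycle.
But removing B-M disconnects B from M; removing L-J disconnects L from J; removing J-H disconnects J from H; removing C-I disconnects C from I — these are bridges.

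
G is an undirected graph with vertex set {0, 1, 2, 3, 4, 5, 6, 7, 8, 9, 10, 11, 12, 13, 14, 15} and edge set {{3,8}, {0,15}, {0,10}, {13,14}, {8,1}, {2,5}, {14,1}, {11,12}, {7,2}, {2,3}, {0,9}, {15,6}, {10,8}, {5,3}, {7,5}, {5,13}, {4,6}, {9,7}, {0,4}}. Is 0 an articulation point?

Yes

Deleting 0 raises the number of components from 2 to 3, so 0 is a cut vertex.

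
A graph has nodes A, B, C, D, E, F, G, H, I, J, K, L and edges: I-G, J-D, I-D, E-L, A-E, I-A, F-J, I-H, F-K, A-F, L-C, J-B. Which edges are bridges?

The edges on the cycle I-A-F-J-D-I are not bridges since each lies on that cycle.
But removing L-C disconnects L from C; removing B-J disconnects B from J; removing A-E disconnects A from E; removing I-G disconnects I from G — these are bridges.
In total 7 edges are bridges.

A-E, B-J, C-L, E-L, F-K, G-I, H-I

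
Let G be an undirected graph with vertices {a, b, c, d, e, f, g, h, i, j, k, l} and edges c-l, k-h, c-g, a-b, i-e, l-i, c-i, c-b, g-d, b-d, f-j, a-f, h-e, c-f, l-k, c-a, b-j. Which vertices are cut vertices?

c

Removing c increases the component count from 1 to 2, so c is a cut vertex.
By contrast removing j leaves 1 component; it is not a cut vertex. No other vertex is a cut vertex either.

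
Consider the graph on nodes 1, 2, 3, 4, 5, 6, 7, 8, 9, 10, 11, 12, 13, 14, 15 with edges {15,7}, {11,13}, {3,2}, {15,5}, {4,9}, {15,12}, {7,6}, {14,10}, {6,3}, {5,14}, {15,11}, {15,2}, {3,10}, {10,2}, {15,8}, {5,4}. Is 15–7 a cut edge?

No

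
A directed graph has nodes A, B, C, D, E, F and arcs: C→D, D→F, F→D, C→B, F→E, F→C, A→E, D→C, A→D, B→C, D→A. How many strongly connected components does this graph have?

{A, B, C, D, F} are all mutually reachable — one SCC of size 5.
{E} is an SCC by itself.
That gives 2 strongly connected components.

2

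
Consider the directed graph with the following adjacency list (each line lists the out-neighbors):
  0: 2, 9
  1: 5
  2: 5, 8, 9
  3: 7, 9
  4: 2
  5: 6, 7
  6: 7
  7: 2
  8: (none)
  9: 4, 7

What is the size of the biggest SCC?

6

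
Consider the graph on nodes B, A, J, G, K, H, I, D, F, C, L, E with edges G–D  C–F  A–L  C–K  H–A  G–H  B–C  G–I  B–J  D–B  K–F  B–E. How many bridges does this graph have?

9

The edges on the cycle C-K-F-C are not bridges since each lies on that cycle.
But removing G–I disconnects G from I; removing J–B disconnects J from B; removing G–H disconnects G from H; removing B–E disconnects B from E — these are bridges.
In total 9 edges are bridges.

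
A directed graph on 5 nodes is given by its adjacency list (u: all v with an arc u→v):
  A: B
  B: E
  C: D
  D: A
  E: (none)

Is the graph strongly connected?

There is no directed path from A to D, so the graph is not strongly connected.

No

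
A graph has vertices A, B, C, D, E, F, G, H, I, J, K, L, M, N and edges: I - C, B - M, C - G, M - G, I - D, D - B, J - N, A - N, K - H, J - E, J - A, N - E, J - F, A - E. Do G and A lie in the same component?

No

The component containing G is {B, C, D, G, I, M}, and A is not in it.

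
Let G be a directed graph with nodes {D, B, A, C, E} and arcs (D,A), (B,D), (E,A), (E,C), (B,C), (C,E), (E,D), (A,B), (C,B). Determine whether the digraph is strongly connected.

Yes

From B we can reach every vertex (A, B, C, D, E), and every vertex can reach B (A, B, C, D, E). So the whole graph is one strongly connected component.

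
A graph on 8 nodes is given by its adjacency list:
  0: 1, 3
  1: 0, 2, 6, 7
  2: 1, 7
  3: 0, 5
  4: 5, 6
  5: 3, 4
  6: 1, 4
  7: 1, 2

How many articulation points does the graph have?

1

Removing 1 increases the component count from 1 to 2, so 1 is a cut vertex.
By contrast removing 6 leaves 1 component; it is not a cut vertex. No other vertex is a cut vertex either.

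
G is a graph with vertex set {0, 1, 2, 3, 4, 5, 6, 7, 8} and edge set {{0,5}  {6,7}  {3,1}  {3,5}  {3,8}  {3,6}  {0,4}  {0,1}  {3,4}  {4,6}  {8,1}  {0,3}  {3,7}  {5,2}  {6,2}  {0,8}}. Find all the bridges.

The edges on the cycle 0-3-4-0 are not bridges since each lies on that cycle.
Every edge lies on some cycle, so there are no bridges.

none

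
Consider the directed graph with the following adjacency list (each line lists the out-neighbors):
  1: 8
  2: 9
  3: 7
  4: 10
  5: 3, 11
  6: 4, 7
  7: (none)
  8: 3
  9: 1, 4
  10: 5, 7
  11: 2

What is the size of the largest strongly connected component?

6

{2, 4, 5, 9, 10, 11} are all mutually reachable — one SCC of size 6.
{6} is an SCC by itself.
{1} is an SCC by itself.
{3} is an SCC by itself.
{7} is an SCC by itself.
(and 1 more singleton SCC)
The largest has 6 vertices.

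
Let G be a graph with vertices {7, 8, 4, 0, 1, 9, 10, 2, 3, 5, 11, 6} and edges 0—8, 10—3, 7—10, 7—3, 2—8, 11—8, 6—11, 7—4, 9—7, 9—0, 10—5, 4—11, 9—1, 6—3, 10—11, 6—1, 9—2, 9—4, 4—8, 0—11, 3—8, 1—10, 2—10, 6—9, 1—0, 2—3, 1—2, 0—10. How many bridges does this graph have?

1

The edges on the cycle 9-2-8-11-4-7-9 are not bridges since each lies on that cycle.
But removing 5—10 disconnects 5 from 10 — this is a bridge.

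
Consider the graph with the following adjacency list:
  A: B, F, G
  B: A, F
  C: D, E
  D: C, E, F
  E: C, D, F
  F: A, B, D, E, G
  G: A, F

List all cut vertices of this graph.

Removing F increases the component count from 1 to 2, so F is a cut vertex.
By contrast removing C leaves 1 component; it is not a cut vertex. No other vertex is a cut vertex either.

F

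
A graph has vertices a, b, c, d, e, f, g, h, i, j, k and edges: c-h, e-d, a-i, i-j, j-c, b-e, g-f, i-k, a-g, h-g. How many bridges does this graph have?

The edges on the cycle a-i-j-c-h-g-a are not bridges since each lies on that cycle.
But removing i-k disconnects i from k; removing b-e disconnects b from e; removing e-d disconnects e from d; removing g-f disconnects g from f — these are bridges.
That makes 4 bridges.

4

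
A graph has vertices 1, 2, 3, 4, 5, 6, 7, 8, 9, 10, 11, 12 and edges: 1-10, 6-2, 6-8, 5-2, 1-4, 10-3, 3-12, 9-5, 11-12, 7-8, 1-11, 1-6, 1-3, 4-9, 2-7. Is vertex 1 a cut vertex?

Yes

Deleting 1 raises the number of components from 1 to 2, so 1 is a cut vertex.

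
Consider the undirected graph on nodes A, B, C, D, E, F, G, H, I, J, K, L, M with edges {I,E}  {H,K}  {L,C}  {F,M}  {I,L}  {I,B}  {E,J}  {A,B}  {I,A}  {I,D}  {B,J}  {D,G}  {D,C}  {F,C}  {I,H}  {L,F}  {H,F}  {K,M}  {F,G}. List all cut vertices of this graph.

I

Removing I increases the component count from 1 to 2, so I is a cut vertex.
By contrast removing L leaves 1 component; it is not a cut vertex. No other vertex is a cut vertex either.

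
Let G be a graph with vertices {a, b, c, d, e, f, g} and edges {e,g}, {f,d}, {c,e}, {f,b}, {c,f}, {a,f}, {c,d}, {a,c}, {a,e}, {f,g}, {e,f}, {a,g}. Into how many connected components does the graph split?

1

Starting from a we can reach a, b, c, d, e, f, g. That is one component of size 7.
Total: 1 component.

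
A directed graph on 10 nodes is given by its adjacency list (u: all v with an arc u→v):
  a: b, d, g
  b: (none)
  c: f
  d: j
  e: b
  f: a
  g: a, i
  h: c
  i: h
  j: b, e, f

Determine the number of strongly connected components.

3

{a, c, d, f, g, h, i, j} are all mutually reachable — one SCC of size 8.
{b} is an SCC by itself.
{e} is an SCC by itself.
That gives 3 strongly connected components.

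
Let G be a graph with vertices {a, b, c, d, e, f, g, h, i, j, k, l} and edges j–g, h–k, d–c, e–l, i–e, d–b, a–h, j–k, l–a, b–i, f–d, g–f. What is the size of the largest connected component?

Starting from a we can reach a, b, c, d, e, f, g, h, i, j, k, l. That is one component of size 12.
The largest has 12 vertices.

12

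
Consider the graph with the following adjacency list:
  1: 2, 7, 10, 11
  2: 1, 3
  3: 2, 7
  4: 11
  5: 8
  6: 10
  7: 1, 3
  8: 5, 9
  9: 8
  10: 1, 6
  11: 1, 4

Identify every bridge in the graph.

The edges on the cycle 2-1-7-3-2 are not bridges since each lies on that cycle.
But removing 1-10 disconnects 1 from 10; removing 8-9 disconnects 8 from 9; removing 5-8 disconnects 5 from 8; removing 11-4 disconnects 11 from 4 — these are bridges.
In total 6 edges are bridges.

1-10, 1-11, 10-6, 11-4, 5-8, 8-9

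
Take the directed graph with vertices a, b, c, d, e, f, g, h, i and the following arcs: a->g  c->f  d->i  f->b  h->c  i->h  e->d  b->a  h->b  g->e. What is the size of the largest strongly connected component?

9

{a, b, c, d, e, f, g, h, i} are all mutually reachable — one SCC of size 9.
The largest has 9 vertices.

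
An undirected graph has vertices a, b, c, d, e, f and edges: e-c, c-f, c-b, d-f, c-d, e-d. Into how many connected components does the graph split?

a is isolated — a component by itself.
Starting from b we can reach b, c, d, e, f. That is one component of size 5.
Total: 2 components.

2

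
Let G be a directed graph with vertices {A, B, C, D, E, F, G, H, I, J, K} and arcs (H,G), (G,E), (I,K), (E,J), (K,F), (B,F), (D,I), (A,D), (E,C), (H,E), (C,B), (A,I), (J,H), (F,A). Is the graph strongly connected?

There is no directed path from I to E, so the graph is not strongly connected.

No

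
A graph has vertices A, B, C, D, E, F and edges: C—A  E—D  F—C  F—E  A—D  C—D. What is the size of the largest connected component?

5

B is isolated — a component by itself.
Starting from A we can reach A, C, D, E, F. That is one component of size 5.
The largest has 5 vertices.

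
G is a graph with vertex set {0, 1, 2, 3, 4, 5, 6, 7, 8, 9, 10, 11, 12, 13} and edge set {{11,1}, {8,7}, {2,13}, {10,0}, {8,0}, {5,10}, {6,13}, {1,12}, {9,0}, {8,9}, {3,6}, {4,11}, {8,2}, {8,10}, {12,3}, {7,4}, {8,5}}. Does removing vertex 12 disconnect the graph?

Deleting 12 leaves 1 component (was 1) (its neighbors 1, 3 remain connected to each other), so 12 is not a cut vertex.

No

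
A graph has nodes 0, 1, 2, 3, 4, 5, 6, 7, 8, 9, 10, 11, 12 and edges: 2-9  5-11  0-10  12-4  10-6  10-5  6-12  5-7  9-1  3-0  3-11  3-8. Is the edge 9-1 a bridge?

Yes

Removing 9-1 leaves no path between 9 and 1: the component count goes from 2 to 3. So it is a bridge.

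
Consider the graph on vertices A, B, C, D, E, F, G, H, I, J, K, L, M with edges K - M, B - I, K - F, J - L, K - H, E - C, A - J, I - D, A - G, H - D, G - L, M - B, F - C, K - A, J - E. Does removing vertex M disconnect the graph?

No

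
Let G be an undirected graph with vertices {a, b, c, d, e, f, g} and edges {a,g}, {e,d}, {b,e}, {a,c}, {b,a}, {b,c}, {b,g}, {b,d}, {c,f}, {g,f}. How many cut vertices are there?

1

Removing b increases the component count from 1 to 2, so b is a cut vertex.
By contrast removing e leaves 1 component; it is not a cut vertex. No other vertex is a cut vertex either.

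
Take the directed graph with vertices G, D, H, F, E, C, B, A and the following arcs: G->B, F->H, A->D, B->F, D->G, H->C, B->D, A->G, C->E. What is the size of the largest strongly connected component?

{B, D, G} are all mutually reachable — one SCC of size 3.
{C} is an SCC by itself.
{E} is an SCC by itself.
{A} is an SCC by itself.
{F} is an SCC by itself.
(and 1 more singleton SCC)
The largest has 3 vertices.

3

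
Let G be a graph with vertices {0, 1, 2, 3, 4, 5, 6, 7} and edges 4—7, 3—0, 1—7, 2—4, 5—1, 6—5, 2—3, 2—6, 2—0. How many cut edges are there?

0

The edges on the cycle 2-3-0-2 are not bridges since each lies on that cycle.
Every edge lies on some cycle, so there are no bridges.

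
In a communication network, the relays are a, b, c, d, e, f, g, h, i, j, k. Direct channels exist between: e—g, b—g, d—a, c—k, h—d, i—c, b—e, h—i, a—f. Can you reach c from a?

From a we can reach a, c, d, f, h, i, k, which includes c.

Yes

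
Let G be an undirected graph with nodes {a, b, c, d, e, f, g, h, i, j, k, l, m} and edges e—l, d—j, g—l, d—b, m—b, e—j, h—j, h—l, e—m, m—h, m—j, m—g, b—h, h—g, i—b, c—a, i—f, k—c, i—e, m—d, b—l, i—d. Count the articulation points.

2

Removing c increases the component count from 2 to 3, so c is a cut vertex.
Removing i increases the component count from 2 to 3, so i is a cut vertex.
By contrast removing e leaves 2 components; it is not a cut vertex. No other vertex is a cut vertex either.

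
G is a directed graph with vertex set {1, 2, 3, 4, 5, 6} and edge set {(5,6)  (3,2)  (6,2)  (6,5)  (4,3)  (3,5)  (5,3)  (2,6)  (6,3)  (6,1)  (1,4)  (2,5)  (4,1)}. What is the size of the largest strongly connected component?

{1, 2, 3, 4, 5, 6} are all mutually reachable — one SCC of size 6.
The largest has 6 vertices.

6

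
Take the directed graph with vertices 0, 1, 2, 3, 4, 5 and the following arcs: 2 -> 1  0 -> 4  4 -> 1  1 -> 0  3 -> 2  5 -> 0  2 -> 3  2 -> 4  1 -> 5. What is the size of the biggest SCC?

{0, 1, 4, 5} are all mutually reachable — one SCC of size 4.
{2, 3} are all mutually reachable — one SCC of size 2.
The largest has 4 vertices.

4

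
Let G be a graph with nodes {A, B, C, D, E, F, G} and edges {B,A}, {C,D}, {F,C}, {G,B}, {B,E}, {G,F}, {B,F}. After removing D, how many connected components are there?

1

With D gone, the remaining components are: {A, B, C, E, F, G}.
That is 1 component.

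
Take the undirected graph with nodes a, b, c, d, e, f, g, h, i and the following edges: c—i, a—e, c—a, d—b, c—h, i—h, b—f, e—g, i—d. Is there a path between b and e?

Yes

From b we can reach a, b, c, d, e, f, g, h, i, which includes e.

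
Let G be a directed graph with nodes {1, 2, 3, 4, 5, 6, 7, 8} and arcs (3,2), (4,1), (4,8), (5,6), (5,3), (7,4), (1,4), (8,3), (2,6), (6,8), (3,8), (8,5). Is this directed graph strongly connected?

No

There is no directed path from 6 to 1, so the graph is not strongly connected.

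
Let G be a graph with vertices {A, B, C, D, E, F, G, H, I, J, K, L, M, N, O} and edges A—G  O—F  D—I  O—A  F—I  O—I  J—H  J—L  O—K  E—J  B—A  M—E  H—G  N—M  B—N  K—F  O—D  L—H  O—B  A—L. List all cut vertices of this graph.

Removing O increases the component count from 2 to 3, so O is a cut vertex.
By contrast removing E leaves 2 components; it is not a cut vertex. No other vertex is a cut vertex either.

O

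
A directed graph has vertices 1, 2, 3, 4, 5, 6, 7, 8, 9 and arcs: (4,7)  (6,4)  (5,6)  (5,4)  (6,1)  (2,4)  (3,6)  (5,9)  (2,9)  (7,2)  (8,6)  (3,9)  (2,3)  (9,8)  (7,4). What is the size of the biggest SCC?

{2, 3, 4, 6, 7, 8, 9} are all mutually reachable — one SCC of size 7.
{5} is an SCC by itself.
{1} is an SCC by itself.
The largest has 7 vertices.

7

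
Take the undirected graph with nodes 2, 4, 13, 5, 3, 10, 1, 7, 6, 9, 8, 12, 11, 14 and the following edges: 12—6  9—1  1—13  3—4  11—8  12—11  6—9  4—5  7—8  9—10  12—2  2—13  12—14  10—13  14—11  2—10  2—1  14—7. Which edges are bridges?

3-4, 4-5

The edges on the cycle 9-1-13-10-9 are not bridges since each lies on that cycle.
But removing 4—5 disconnects 4 from 5; removing 3—4 disconnects 3 from 4 — these are bridges.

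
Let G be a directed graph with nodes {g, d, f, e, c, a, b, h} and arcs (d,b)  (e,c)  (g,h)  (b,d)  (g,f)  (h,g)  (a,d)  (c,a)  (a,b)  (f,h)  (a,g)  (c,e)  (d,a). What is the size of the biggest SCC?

3

{a, b, d} are all mutually reachable — one SCC of size 3.
{f, g, h} are all mutually reachable — one SCC of size 3.
{c, e} are all mutually reachable — one SCC of size 2.
The largest has 3 vertices.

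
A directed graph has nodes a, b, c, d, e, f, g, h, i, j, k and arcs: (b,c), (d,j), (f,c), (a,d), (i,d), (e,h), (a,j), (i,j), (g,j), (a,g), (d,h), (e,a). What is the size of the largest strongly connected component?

{a} is an SCC by itself.
{g} is an SCC by itself.
{c} is an SCC by itself.
{f} is an SCC by itself.
{d} is an SCC by itself.
(and 6 more singleton SCCs)
The largest has 1 vertex.

1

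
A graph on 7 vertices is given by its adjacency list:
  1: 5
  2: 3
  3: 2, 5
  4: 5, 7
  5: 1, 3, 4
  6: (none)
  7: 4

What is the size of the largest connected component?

6 is isolated — a component by itself.
Starting from 1 we can reach 1, 2, 3, 4, 5, 7. That is one component of size 6.
The largest has 6 vertices.

6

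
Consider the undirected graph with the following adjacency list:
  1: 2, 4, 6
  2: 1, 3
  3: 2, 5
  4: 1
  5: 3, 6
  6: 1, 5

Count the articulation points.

1

Removing 1 increases the component count from 1 to 2, so 1 is a cut vertex.
By contrast removing 6 leaves 1 component; it is not a cut vertex. No other vertex is a cut vertex either.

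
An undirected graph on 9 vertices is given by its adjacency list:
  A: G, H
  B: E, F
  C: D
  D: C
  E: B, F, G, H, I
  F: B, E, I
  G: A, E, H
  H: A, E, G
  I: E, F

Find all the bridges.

C-D

The edges on the cycle E-I-F-E are not bridges since each lies on that cycle.
But removing D-C disconnects D from C — this is a bridge.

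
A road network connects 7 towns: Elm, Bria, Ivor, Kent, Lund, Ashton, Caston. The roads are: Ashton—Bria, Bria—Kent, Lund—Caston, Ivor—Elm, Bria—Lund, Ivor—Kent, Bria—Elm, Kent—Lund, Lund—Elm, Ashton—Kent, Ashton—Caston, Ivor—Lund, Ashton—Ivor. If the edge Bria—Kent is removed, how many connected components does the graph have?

1

Bria and Kent are still connected via Bria-Ashton-Kent, so the component count stays at 1.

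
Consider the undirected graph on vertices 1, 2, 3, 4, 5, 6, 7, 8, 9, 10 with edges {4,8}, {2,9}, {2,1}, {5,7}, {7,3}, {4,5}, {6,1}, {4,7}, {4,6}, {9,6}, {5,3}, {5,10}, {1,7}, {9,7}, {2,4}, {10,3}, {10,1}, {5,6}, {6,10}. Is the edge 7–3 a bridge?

No

After removing 7–3, the path 7-5-3 still connects them, so the edge is not a bridge.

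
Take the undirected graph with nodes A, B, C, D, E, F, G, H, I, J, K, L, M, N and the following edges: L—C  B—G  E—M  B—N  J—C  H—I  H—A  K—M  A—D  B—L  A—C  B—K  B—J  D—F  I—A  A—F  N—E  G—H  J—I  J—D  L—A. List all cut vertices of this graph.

Removing B increases the component count from 1 to 2, so B is a cut vertex.
By contrast removing J leaves 1 component; it is not a cut vertex. No other vertex is a cut vertex either.

B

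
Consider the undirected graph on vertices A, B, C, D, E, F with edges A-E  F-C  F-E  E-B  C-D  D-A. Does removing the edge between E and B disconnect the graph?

Yes

Removing E-B leaves no path between E and B: the component count goes from 1 to 2. So it is a bridge.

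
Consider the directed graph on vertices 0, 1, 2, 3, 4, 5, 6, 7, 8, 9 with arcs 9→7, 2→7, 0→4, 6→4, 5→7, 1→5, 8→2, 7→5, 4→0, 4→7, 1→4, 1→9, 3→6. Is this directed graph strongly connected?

There is no directed path from 4 to 9, so the graph is not strongly connected.

No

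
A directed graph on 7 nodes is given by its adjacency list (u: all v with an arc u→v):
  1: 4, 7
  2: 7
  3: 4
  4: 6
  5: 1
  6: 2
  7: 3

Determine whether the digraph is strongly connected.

No

There is no directed path from 1 to 5, so the graph is not strongly connected.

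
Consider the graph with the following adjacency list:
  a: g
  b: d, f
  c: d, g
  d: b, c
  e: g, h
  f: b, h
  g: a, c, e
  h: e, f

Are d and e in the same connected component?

From d we can reach a, b, c, d, e, f, g, h, which includes e.

Yes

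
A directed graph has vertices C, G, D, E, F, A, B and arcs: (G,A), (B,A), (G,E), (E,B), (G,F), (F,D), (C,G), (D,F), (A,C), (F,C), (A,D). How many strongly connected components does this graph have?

{A, B, C, D, E, F, G} are all mutually reachable — one SCC of size 7.
That gives 1 strongly connected component.

1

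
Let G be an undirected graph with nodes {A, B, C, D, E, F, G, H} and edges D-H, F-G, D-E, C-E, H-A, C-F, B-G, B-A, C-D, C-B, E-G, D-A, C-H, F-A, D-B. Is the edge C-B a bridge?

After removing C-B, the path C-D-B still connects them, so the edge is not a bridge.

No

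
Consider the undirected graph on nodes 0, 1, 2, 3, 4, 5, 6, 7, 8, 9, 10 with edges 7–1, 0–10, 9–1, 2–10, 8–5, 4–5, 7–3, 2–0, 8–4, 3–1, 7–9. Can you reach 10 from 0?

Yes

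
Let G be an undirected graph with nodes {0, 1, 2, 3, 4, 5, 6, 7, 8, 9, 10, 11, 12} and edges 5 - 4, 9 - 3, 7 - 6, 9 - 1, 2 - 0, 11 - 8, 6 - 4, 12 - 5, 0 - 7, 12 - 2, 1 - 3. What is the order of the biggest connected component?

10 is isolated — a component by itself.
Starting from 8 we can reach 8, 11. That is one component of size 2.
Starting from 1 we can reach 1, 3, 9. That is one component of size 3.
Starting from 0 we can reach 0, 2, 4, 5, 6, 7, 12. That is one component of size 7.
The largest has 7 vertices.

7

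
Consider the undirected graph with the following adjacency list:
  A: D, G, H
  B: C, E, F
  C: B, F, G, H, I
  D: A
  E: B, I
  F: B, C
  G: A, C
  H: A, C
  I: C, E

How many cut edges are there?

1

The edges on the cycle C-G-A-H-C are not bridges since each lies on that cycle.
But removing D-A disconnects D from A — this is a bridge.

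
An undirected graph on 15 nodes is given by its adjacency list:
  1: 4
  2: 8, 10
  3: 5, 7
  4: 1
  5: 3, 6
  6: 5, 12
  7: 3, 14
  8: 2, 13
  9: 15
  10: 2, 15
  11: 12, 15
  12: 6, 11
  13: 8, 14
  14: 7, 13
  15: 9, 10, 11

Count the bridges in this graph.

The edges on the cycle 10-15-11-12-6-5-3-7-14-13-8-2-10 are not bridges since each lies on that cycle.
But removing 15-9 disconnects 15 from 9; removing 4-1 disconnects 4 from 1 — these are bridges.
That makes 2 bridges.

2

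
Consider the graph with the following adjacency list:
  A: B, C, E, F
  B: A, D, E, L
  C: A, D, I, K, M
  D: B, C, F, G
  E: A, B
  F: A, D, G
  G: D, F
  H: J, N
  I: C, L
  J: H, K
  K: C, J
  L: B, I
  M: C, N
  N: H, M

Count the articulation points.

1

Removing C increases the component count from 1 to 2, so C is a cut vertex.
By contrast removing M leaves 1 component; it is not a cut vertex. No other vertex is a cut vertex either.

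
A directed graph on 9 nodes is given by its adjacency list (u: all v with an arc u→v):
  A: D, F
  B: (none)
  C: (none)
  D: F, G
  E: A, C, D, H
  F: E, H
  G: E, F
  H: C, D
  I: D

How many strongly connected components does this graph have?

{A, D, E, F, G, H} are all mutually reachable — one SCC of size 6.
{B} is an SCC by itself.
{C} is an SCC by itself.
{I} is an SCC by itself.
That gives 4 strongly connected components.

4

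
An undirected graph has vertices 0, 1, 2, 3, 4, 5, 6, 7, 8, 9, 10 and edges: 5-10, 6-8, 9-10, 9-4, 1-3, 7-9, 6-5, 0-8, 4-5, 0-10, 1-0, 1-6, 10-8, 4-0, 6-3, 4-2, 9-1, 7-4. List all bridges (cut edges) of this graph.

2-4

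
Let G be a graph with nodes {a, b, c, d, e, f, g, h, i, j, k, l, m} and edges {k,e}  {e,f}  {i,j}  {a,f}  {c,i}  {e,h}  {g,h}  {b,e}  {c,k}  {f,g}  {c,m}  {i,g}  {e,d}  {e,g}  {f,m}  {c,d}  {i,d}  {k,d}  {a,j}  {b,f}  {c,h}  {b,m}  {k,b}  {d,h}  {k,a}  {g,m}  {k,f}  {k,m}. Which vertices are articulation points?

Removing a, for instance, still leaves 2 components. No single vertex removal increases the component count — the graph has no articulation points.

none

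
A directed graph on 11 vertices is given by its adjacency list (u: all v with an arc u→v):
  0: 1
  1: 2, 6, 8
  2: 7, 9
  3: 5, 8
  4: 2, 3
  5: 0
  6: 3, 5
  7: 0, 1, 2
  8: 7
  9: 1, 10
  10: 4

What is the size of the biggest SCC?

11

{0, 1, 2, 3, 4, 5, 6, 7, 8, 9, 10} are all mutually reachable — one SCC of size 11.
The largest has 11 vertices.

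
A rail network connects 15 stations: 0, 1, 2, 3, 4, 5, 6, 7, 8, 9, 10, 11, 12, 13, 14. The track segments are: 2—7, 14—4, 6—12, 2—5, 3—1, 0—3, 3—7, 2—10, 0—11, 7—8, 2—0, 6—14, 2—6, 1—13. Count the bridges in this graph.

10

The edges on the cycle 2-0-3-7-2 are not bridges since each lies on that cycle.
But removing 7—8 disconnects 7 from 8; removing 0—11 disconnects 0 from 11; removing 3—1 disconnects 3 from 1; removing 14—6 disconnects 14 from 6 — these are bridges.
In total 10 edges are bridges.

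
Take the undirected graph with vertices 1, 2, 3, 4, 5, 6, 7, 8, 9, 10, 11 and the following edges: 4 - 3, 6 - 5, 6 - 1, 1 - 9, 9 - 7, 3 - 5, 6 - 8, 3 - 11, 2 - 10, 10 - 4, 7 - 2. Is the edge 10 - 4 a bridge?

After removing 10 - 4, the path 10-2-7-9-1-6-5-3-4 still connects them, so the edge is not a bridge.

No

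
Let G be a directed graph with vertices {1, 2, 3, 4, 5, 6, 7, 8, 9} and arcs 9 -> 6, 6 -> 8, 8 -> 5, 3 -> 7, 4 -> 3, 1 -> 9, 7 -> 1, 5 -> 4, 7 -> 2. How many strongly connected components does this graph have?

{1, 3, 4, 5, 6, 7, 8, 9} are all mutually reachable — one SCC of size 8.
{2} is an SCC by itself.
That gives 2 strongly connected components.

2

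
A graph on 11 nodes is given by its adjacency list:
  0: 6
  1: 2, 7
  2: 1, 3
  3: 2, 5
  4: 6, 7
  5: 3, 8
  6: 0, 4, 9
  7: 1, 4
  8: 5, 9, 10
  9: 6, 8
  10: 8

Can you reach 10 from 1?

Yes

From 1 we can reach 0, 1, 2, 3, 4, 5, 6, 7, 8, 9, 10, which includes 10.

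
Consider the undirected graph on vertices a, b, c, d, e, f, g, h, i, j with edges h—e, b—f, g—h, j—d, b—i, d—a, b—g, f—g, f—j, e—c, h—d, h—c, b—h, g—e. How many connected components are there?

Starting from a we can reach a, b, c, d, e, f, g, h, i, j. That is one component of size 10.
Total: 1 component.

1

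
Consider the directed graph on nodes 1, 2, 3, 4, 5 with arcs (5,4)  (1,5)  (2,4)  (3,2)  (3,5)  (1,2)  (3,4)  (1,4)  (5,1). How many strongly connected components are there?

{1, 5} are all mutually reachable — one SCC of size 2.
{4} is an SCC by itself.
{2} is an SCC by itself.
{3} is an SCC by itself.
That gives 4 strongly connected components.

4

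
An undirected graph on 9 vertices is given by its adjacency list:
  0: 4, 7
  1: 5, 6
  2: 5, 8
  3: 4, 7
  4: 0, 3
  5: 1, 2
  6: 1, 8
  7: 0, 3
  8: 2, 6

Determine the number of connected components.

2

Starting from 0 we can reach 0, 3, 4, 7. That is one component of size 4.
Starting from 1 we can reach 1, 2, 5, 6, 8. That is one component of size 5.
Total: 2 components.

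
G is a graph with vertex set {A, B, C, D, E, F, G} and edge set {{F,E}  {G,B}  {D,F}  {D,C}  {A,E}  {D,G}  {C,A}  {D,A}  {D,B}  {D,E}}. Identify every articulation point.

Removing D increases the component count from 1 to 2, so D is a cut vertex.
By contrast removing F leaves 1 component; it is not a cut vertex. No other vertex is a cut vertex either.

D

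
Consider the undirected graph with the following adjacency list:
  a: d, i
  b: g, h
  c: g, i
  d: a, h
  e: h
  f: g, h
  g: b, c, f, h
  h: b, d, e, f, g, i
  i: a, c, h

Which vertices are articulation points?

Removing h increases the component count from 1 to 2, so h is a cut vertex.
By contrast removing b leaves 1 component; it is not a cut vertex. No other vertex is a cut vertex either.

h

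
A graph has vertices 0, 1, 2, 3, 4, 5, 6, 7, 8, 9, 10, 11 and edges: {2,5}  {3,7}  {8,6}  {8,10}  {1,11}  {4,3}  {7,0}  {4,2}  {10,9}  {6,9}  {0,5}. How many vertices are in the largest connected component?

6

Starting from 1 we can reach 1, 11. That is one component of size 2.
Starting from 6 we can reach 6, 8, 9, 10. That is one component of size 4.
Starting from 0 we can reach 0, 2, 3, 4, 5, 7. That is one component of size 6.
The largest has 6 vertices.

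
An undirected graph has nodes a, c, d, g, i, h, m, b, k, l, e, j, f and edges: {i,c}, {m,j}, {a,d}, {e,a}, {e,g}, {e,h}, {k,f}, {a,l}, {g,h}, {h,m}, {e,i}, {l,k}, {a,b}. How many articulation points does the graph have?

7

Removing a increases the component count from 1 to 4, so a is a cut vertex.
Removing e increases the component count from 1 to 3, so e is a cut vertex.
Removing h increases the component count from 1 to 2, so h is a cut vertex.
Likewise i, k, l, m are cut vertices.
By contrast removing j leaves 1 component; it is not a cut vertex. No other vertex is a cut vertex either.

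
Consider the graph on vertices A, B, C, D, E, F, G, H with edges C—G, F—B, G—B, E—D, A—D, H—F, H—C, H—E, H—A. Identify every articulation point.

H

Removing H increases the component count from 1 to 2, so H is a cut vertex.
By contrast removing C leaves 1 component; it is not a cut vertex. No other vertex is a cut vertex either.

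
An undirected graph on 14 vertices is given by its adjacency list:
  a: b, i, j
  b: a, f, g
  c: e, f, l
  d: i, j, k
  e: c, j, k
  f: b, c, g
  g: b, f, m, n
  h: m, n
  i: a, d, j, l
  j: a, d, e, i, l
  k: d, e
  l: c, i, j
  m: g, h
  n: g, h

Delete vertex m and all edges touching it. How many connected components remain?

With m gone, the remaining components are: {a, b, c, d, e, f, g, h, i, j, k, l, n}.
That is 1 component.

1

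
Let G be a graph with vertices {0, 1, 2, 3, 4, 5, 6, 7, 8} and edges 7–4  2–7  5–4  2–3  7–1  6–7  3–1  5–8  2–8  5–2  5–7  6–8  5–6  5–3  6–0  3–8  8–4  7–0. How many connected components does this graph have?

1

Starting from 0 we can reach 0, 1, 2, 3, 4, 5, 6, 7, 8. That is one component of size 9.
Total: 1 component.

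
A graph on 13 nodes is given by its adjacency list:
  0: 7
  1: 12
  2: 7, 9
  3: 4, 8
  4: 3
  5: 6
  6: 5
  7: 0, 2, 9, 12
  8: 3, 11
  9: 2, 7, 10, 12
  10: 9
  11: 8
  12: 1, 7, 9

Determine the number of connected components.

3

Starting from 5 we can reach 5, 6. That is one component of size 2.
Starting from 3 we can reach 3, 4, 8, 11. That is one component of size 4.
Starting from 0 we can reach 0, 1, 2, 7, 9, 10, 12. That is one component of size 7.
Total: 3 components.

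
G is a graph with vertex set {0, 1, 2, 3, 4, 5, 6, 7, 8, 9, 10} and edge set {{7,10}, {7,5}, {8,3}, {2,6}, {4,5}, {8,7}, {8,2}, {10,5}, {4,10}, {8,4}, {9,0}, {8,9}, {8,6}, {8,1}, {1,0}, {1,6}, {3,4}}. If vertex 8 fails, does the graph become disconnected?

Deleting 8 raises the number of components from 1 to 2, so 8 is a cut vertex.

Yes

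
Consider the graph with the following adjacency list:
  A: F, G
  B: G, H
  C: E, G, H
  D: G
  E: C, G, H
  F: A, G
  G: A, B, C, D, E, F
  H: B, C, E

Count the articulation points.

1

Removing G increases the component count from 1 to 3, so G is a cut vertex.
By contrast removing A leaves 1 component; it is not a cut vertex. No other vertex is a cut vertex either.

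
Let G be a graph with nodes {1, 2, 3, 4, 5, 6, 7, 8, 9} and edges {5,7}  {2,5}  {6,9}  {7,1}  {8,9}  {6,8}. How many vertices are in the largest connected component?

3 is isolated — a component by itself.
4 is isolated — a component by itself.
Starting from 6 we can reach 6, 8, 9. That is one component of size 3.
Starting from 1 we can reach 1, 2, 5, 7. That is one component of size 4.
The largest has 4 vertices.

4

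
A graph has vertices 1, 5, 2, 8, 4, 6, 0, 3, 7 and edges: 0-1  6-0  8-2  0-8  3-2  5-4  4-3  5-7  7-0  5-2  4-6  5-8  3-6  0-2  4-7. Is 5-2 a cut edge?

No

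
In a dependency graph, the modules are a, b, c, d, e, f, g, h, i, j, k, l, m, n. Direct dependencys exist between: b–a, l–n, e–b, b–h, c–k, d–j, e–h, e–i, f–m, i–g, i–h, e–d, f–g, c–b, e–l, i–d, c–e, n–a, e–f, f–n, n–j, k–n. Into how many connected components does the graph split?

Starting from a we can reach a, b, c, d, e, f, g, h, i, j, k, l, m, n. That is one component of size 14.
Total: 1 component.

1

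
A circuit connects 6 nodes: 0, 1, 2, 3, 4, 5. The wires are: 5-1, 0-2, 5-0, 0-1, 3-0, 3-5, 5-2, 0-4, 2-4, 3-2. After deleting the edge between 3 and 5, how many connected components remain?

1

3 and 5 are still connected via 3-2-5, so the component count stays at 1.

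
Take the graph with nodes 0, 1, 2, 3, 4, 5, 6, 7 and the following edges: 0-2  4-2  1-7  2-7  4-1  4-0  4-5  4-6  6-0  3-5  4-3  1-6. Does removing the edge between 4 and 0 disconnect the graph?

No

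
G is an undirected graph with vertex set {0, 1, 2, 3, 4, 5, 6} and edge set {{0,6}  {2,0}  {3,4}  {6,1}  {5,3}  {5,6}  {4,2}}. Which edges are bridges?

1-6

The edges on the cycle 5-3-4-2-0-6-5 are not bridges since each lies on that cycle.
But removing 6 - 1 disconnects 6 from 1 — this is a bridge.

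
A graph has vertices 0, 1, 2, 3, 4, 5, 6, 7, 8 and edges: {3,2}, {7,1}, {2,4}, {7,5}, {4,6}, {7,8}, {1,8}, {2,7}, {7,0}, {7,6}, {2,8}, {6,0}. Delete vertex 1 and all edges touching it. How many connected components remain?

1

With 1 gone, the remaining components are: {0, 2, 3, 4, 5, 6, 7, 8}.
That is 1 component.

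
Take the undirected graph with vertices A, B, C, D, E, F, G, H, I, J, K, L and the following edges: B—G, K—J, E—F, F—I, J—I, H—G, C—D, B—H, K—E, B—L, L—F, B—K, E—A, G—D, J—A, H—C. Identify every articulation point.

B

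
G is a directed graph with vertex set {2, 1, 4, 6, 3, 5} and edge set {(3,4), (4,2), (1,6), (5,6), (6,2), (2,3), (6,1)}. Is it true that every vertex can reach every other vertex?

No

There is no directed path from 6 to 5, so the graph is not strongly connected.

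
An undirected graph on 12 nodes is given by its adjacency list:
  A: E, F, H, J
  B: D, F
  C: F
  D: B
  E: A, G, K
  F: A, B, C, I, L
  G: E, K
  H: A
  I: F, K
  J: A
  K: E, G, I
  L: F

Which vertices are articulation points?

Removing A increases the component count from 1 to 3, so A is a cut vertex.
Removing B increases the component count from 1 to 2, so B is a cut vertex.
Removing F increases the component count from 1 to 4, so F is a cut vertex.
By contrast removing L leaves 1 component; it is not a cut vertex. No other vertex is a cut vertex either.

A, B, F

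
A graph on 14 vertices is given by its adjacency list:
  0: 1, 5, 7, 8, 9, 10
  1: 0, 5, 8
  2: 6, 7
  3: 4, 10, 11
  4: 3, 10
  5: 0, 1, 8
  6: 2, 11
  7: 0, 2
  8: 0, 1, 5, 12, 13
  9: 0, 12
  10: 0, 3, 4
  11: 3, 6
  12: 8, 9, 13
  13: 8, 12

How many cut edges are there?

0

The edges on the cycle 0-5-1-0 are not bridges since each lies on that cycle.
Every edge lies on some cycle, so there are no bridges.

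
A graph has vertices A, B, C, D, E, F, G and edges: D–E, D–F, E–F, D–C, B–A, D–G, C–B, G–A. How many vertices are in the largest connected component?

7

Starting from A we can reach A, B, C, D, E, F, G. That is one component of size 7.
The largest has 7 vertices.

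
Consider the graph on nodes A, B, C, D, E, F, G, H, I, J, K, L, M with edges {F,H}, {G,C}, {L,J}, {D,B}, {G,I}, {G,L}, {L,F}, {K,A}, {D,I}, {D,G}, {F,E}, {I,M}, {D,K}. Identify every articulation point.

D, F, G, I, K, L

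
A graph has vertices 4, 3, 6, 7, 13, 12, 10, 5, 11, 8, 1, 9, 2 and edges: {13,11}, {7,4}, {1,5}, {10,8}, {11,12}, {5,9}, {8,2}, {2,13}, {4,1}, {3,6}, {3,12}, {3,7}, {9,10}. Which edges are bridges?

3-6

The edges on the cycle 3-7-4-1-5-9-10-8-2-13-11-12-3 are not bridges since each lies on that cycle.
But removing 3-6 disconnects 3 from 6 — this is a bridge.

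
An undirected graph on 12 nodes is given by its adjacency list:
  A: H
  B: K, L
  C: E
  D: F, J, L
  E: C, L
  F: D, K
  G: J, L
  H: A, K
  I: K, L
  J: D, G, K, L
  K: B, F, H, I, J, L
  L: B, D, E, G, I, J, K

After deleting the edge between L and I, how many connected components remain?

1

L and I are still connected via L-K-I, so the component count stays at 1.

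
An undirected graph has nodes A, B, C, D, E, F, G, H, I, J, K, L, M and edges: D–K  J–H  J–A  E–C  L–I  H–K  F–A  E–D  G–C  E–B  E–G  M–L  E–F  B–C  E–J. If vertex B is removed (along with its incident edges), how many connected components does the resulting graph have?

With B gone, the remaining components are: {I, L, M}; {A, C, D, E, F, G, H, J, K}.
That is 2 components.

2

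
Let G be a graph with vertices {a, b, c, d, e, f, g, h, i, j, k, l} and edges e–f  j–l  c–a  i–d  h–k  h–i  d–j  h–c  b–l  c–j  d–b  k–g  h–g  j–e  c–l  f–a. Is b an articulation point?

No

Deleting b leaves 1 component (was 1) (its neighbors d, l remain connected to each other), so b is not a cut vertex.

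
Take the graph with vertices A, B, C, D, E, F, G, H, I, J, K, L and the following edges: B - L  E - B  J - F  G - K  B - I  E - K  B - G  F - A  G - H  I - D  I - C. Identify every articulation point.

B, F, G, I

Removing B increases the component count from 2 to 4, so B is a cut vertex.
Removing F increases the component count from 2 to 3, so F is a cut vertex.
Removing G increases the component count from 2 to 3, so G is a cut vertex.
Likewise I is a cut vertex.
By contrast removing A leaves 2 components; it is not a cut vertex. No other vertex is a cut vertex either.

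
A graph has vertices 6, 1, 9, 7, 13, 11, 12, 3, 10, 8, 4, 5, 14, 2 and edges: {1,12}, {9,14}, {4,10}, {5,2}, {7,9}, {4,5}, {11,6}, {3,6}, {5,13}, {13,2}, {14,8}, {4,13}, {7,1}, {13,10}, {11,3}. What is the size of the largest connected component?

Starting from 3 we can reach 3, 6, 11. That is one component of size 3.
Starting from 2 we can reach 2, 4, 5, 10, 13. That is one component of size 5.
Starting from 1 we can reach 1, 7, 8, 9, 12, 14. That is one component of size 6.
The largest has 6 vertices.

6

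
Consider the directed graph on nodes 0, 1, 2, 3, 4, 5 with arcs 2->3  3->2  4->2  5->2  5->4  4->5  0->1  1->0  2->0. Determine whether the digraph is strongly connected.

There is no directed path from 0 to 5, so the graph is not strongly connected.

No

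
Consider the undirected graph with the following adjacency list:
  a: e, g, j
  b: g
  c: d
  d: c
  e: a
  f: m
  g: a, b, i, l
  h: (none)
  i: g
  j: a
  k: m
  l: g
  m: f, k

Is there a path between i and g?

From i we can reach a, b, e, g, i, j, l, which includes g.

Yes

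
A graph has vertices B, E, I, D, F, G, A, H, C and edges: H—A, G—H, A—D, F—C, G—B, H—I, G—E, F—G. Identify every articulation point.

Removing A increases the component count from 1 to 2, so A is a cut vertex.
Removing F increases the component count from 1 to 2, so F is a cut vertex.
Removing G increases the component count from 1 to 4, so G is a cut vertex.
Likewise H is a cut vertex.
By contrast removing I leaves 1 component; it is not a cut vertex. No other vertex is a cut vertex either.

A, F, G, H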